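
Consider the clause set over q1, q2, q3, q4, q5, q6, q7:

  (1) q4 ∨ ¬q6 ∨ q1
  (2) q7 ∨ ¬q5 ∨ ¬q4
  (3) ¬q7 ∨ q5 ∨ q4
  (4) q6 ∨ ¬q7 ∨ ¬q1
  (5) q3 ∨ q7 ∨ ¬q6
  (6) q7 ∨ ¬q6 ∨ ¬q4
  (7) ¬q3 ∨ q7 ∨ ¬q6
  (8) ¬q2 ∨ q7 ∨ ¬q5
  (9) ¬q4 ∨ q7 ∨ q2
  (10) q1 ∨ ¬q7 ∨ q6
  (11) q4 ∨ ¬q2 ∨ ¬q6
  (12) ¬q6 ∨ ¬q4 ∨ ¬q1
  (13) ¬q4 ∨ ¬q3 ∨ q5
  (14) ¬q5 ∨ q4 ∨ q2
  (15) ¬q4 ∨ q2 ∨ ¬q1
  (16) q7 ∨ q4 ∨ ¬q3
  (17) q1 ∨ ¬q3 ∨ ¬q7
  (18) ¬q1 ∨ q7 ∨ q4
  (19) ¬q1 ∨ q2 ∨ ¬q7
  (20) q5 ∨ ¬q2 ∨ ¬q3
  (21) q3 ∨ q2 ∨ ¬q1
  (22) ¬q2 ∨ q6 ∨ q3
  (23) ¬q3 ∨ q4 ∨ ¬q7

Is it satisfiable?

Case q4 = False:
Case q6 = False:
Case q7 = False:
(¬q3) alone gives q3 = False.
(¬q1) alone gives q1 = False.
(¬q2) alone gives q2 = False.
(¬q5) alone gives q5 = False.
This assignment satisfies each clause.
A satisfying assignment: q1=False, q2=False, q3=False, q4=False, q5=False, q6=False, q7=False.

Satisfiable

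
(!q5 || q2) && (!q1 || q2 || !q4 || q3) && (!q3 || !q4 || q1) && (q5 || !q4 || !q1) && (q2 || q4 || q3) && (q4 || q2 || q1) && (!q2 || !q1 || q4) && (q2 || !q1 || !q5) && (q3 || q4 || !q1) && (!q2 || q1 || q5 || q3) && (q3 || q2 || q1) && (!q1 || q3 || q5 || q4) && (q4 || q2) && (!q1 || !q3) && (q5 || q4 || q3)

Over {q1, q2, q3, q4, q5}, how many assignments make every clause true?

5

There are 2^5 = 32 truth assignments over (q1, q2, q3, q4, q5).
Split on q3. With q3 = true, the clauses containing q3 are satisfied and !q3 drops from the rest; 2 of the 2^4 = 16 assignments to the other variables satisfy what remains.
With q3 = false, by the same count on the reduced clause set, 3 assignments work.
Total: 2 + 3 = 5.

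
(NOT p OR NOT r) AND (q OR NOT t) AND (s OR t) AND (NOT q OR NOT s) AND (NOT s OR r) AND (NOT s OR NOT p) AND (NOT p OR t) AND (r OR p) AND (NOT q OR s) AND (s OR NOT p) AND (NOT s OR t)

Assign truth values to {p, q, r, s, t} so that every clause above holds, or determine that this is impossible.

Try p = false.
From the singleton clause (r), r = true.
Try q = true.
From the singleton clause (NOT s), s = false.
But (s) is also a unit clause — contradiction.
Undo q and try q = false.
From the singleton clause (NOT t), t = false.
From the singleton clause (s), s = true.
But (NOT s) is also a unit clause — contradiction.
Both values of q lead to a conflict.
Undo p and try p = true.
From the singleton clause (NOT r), r = false.
From the singleton clause (NOT s), s = false.
But (s) is also a unit clause — contradiction.
Both values of p lead to a conflict.

UNSATISFIABLE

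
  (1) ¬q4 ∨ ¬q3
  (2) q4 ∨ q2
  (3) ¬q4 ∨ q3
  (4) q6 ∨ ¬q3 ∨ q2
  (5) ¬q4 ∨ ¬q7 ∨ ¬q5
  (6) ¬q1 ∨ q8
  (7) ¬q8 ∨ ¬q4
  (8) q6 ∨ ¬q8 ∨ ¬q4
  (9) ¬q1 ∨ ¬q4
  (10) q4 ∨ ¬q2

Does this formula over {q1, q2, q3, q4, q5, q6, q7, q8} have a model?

Suppose q4 = False.
(q2) alone gives q2 = True.
But (¬q2) is also a unit clause — contradiction.
That branch fails; take q4 = True instead.
(¬q3) alone gives q3 = False.
But (q3) is also a unit clause — contradiction.
Both values of q4 lead to a conflict.
No assignment satisfies every clause.

No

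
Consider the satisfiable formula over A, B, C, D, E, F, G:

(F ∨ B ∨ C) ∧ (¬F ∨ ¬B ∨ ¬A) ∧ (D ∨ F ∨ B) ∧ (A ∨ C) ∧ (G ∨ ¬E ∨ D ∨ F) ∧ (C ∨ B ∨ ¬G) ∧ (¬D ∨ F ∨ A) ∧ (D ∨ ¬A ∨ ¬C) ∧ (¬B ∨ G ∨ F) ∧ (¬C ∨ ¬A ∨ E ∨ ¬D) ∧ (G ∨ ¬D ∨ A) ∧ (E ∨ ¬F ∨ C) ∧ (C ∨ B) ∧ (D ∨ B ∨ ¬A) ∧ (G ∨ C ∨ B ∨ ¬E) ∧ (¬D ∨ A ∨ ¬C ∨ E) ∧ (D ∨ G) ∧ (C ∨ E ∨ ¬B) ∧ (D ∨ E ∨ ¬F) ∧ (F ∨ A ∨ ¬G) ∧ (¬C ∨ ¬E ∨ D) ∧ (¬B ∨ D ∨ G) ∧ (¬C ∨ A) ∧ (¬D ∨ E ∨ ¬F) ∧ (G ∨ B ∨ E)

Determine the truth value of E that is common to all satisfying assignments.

True

Suppose E = False.
Case A = True:
Case F = False:
Case B = True:
From the singleton clause (G), G = True.
From the singleton clause (C), C = True.
From the singleton clause (D), D = True.
But (¬D) is also a unit clause — contradiction.
So B must be the other value — set B = False.
From the singleton clause (C), C = True.
From the singleton clause (D), D = True.
But (¬D) is also a unit clause — contradiction.
Either choice for B ends in contradiction.
So F must be the other value — set F = True.
From the singleton clause (¬B), B = False.
From the singleton clause (C), C = True.
From the singleton clause (D), D = True.
But (¬D) is also a unit clause — contradiction.
Either choice for F ends in contradiction.
So A must be the other value — set A = False.
From the singleton clause (C), C = True.
But (¬C) is also a unit clause — contradiction.
Either choice for A ends in contradiction.
So every satisfying assignment has E = True.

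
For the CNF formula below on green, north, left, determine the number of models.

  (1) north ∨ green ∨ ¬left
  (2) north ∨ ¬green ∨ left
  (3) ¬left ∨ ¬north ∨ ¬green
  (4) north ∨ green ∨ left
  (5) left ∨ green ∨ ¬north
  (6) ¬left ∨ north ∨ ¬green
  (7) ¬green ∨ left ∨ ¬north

1

There are 2^3 = 8 truth assignments over (green, north, left).
Check each against the 7 clauses (columns in the order green, north, left):
  F F F  ✗ fails (north ∨ green ∨ left)
  F F T  ✗ fails (north ∨ green ∨ ¬left)
  F T F  ✗ fails (left ∨ green ∨ ¬north)
  F T T  ✓ satisfies all
  T F F  ✗ fails (north ∨ ¬green ∨ left)
  T F T  ✗ fails (¬left ∨ north ∨ ¬green)
  T T F  ✗ fails (¬green ∨ left ∨ ¬north)
  T T T  ✗ fails (¬left ∨ ¬north ∨ ¬green)
1 of the 8 rows is a model.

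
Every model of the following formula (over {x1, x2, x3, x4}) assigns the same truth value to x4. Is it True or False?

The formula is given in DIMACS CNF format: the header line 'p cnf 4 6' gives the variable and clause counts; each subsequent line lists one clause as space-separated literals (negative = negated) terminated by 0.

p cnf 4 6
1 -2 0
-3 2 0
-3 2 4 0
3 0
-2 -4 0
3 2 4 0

Suppose x4 = True.
The clause (x3) is unit, so x3 = True.
The clause (x2) is unit, so x2 = True.
But (¬x2) is also a unit clause — contradiction.
So every satisfying assignment has x4 = False.

False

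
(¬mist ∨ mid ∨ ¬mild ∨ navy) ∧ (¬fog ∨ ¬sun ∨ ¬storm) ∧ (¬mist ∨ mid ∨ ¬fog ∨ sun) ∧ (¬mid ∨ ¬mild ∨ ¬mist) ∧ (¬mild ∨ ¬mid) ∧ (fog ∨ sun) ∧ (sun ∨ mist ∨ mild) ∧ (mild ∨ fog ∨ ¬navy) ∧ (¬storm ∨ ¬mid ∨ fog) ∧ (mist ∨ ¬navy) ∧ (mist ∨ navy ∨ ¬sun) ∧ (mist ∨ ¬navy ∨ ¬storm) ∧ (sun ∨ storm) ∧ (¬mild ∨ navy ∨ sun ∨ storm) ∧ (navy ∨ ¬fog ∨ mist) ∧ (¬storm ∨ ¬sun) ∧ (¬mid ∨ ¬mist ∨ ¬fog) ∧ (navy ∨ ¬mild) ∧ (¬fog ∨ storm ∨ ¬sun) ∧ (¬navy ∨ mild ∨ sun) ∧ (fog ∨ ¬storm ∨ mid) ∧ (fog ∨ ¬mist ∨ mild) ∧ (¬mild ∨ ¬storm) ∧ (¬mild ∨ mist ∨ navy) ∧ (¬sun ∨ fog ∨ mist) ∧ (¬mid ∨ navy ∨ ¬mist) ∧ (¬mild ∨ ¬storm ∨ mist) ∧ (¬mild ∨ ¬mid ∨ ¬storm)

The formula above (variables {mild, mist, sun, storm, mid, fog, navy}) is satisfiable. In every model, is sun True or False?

True

Suppose sun = False.
The clause (fog) is unit, so fog = True.
The clause (storm) is unit, so storm = True.
The clause (¬mild) is unit, so mild = False.
The clause (mist) is unit, so mist = True.
The clause (mid) is unit, so mid = True.
Now (¬mid) is unsatisfied and unit — conflict.
So every satisfying assignment has sun = True.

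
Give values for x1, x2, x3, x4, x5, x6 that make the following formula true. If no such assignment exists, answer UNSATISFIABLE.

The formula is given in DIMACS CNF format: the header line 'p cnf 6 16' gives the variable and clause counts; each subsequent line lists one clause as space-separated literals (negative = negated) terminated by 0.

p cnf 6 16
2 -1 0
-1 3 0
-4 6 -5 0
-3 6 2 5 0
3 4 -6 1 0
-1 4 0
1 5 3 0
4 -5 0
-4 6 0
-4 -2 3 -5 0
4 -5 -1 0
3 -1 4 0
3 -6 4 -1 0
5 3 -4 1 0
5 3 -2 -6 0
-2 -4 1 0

x1=True,  x2=True,  x3=True,  x4=True,  x5=False,  x6=True

Suppose x2 = True.
Suppose x1 = True.
(x3) alone gives x3 = True.
(x4) alone gives x4 = True.
(x6) alone gives x6 = True.
No clause remains; x5 is free.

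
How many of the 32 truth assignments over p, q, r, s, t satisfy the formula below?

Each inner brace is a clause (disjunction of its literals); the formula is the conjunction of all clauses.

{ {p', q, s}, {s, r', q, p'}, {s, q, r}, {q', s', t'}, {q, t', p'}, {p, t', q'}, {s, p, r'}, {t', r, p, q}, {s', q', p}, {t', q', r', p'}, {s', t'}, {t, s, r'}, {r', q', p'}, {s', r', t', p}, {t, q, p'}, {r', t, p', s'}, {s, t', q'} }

5

There are 2^5 = 32 truth assignments over (p, q, r, s, t).
Split on p. With p = 1, the clauses containing p are satisfied and p' drops from the rest; 2 of the 2^4 = 16 assignments to the other variables satisfy what remains.
With p = 0, by the same count on the reduced clause set, 3 assignments work.
(One model: p=F, q=F, r=F, s=T, t=F.)
Total: 2 + 3 = 5.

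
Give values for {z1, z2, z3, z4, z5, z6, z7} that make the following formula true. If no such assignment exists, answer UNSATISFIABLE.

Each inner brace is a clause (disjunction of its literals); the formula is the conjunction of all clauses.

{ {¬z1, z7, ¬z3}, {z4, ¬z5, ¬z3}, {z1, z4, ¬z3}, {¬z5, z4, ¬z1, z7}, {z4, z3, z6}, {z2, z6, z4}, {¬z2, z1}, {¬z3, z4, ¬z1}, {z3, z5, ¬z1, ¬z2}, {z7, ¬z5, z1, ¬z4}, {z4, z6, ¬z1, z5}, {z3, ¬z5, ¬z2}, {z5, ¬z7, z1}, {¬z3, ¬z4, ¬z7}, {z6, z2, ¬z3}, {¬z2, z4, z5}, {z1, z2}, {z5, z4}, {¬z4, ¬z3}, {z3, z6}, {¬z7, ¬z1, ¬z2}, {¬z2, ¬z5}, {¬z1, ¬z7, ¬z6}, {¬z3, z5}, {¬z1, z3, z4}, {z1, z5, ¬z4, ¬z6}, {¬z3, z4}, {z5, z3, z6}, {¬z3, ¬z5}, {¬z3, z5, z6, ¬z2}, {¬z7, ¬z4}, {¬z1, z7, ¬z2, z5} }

z1=True; z2=False; z3=False; z4=True; z5=False; z6=True; z7=False

Branch on z2: set z2 = False.
Unit clause (z1) forces z1 = True.
Branch on z7: set z7 = False.
Unit clause (¬z3) forces z3 = False.
Unit clause (z6) forces z6 = True.
Unit clause (z4) forces z4 = True.
Every clause is now satisfied; z5 is unconstrained.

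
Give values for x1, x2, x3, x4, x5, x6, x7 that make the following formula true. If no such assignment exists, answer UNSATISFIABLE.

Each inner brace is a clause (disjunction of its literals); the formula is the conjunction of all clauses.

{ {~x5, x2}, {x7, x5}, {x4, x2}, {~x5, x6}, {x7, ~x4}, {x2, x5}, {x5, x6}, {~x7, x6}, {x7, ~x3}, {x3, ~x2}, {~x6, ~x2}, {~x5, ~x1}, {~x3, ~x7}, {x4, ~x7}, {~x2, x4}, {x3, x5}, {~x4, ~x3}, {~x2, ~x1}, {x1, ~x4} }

UNSATISFIABLE

Suppose x5 = 0.
From the singleton clause (x7), x7 = 1.
From the singleton clause (x2), x2 = 1.
From the singleton clause (x6), x6 = 1.
Now (~x6) is unsatisfied and unit — conflict.
That branch fails; take x5 = 1 instead.
From the singleton clause (x2), x2 = 1.
From the singleton clause (x6), x6 = 1.
Now (~x6) is unsatisfied and unit — conflict.
Both values of x5 lead to a conflict.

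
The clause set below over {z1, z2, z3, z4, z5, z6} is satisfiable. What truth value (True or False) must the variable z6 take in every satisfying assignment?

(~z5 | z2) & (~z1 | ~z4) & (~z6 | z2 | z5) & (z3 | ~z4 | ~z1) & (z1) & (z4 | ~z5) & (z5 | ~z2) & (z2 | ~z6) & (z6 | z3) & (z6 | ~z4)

False

Suppose z6 = 1.
From the singleton clause (z1), z1 = 1.
From the singleton clause (~z4), z4 = 0.
From the singleton clause (~z5), z5 = 0.
From the singleton clause (z2), z2 = 1.
That conflicts with the unit clause (~z2).
So every satisfying assignment has z6 = False.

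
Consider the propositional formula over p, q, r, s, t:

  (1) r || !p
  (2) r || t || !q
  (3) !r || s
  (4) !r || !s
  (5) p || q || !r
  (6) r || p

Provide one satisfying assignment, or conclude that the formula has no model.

UNSATISFIABLE

Case r = true:
(s) alone gives s = true.
That conflicts with the unit clause (!s).
That branch fails; take r = false instead.
(!p) alone gives p = false.
That conflicts with the unit clause (p).
Either choice for r ends in contradiction.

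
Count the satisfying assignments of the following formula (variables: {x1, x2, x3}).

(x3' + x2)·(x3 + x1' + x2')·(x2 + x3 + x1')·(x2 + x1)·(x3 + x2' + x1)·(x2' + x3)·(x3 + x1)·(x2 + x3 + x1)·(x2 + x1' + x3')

There are 2^3 = 8 truth assignments over (x1, x2, x3).
Check each against the 9 clauses (columns in the order x1, x2, x3):
  F F F  ✗ fails (x2 + x1)
  F F T  ✗ fails (x3' + x2)
  F T F  ✗ fails (x3 + x2' + x1)
  F T T  ✓ satisfies all
  T F F  ✗ fails (x2 + x3 + x1')
  T F T  ✗ fails (x3' + x2)
  T T F  ✗ fails (x3 + x1' + x2')
  T T T  ✓ satisfies all
2 of the 8 rows are models.

2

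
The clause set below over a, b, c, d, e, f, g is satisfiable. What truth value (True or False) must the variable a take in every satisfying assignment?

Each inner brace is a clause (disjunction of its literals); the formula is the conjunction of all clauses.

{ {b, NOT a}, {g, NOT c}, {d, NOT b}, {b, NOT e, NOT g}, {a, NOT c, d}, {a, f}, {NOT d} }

False

Suppose a = true.
(b) alone gives b = true.
(d) alone gives d = true.
That conflicts with the unit clause (NOT d).
So every satisfying assignment has a = False.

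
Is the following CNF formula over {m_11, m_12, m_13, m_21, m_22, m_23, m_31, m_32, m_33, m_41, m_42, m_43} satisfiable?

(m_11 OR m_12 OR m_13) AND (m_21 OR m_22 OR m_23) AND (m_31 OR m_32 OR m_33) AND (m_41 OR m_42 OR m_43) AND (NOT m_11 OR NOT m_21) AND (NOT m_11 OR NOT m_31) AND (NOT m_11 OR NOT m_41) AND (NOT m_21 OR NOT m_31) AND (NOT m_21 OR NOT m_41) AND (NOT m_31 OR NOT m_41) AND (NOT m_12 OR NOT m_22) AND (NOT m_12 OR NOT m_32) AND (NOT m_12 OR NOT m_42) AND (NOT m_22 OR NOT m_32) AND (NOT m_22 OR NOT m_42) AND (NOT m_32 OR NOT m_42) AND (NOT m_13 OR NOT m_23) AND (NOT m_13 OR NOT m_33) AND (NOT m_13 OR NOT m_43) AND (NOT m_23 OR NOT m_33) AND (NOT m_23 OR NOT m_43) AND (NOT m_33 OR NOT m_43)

Suppose m_11 = false.
Suppose m_12 = true.
(NOT m_22) alone gives m_22 = false.
(NOT m_32) alone gives m_32 = false.
(NOT m_42) alone gives m_42 = false.
Suppose m_21 = true.
(NOT m_31) alone gives m_31 = false.
(m_33) alone gives m_33 = true.
(NOT m_41) alone gives m_41 = false.
(m_43) alone gives m_43 = true.
But (NOT m_43) is also a unit clause — contradiction.
That branch fails; take m_21 = false instead.
(m_23) alone gives m_23 = true.
(NOT m_13) alone gives m_13 = false.
(NOT m_33) alone gives m_33 = false.
(m_31) alone gives m_31 = true.
(NOT m_41) alone gives m_41 = false.
(m_43) alone gives m_43 = true.
But (NOT m_43) is also a unit clause — contradiction.
Either choice for m_21 ends in contradiction.
That branch fails; take m_12 = false instead.
(m_13) alone gives m_13 = true.
(NOT m_23) alone gives m_23 = false.
(NOT m_33) alone gives m_33 = false.
(NOT m_43) alone gives m_43 = false.
Suppose m_21 = true.
(NOT m_31) alone gives m_31 = false.
(m_32) alone gives m_32 = true.
(NOT m_41) alone gives m_41 = false.
(m_42) alone gives m_42 = true.
But (NOT m_42) is also a unit clause — contradiction.
That branch fails; take m_21 = false instead.
(m_22) alone gives m_22 = true.
(NOT m_32) alone gives m_32 = false.
(m_31) alone gives m_31 = true.
(NOT m_41) alone gives m_41 = false.
(m_42) alone gives m_42 = true.
But (NOT m_42) is also a unit clause — contradiction.
Either choice for m_21 ends in contradiction.
Either choice for m_12 ends in contradiction.
That branch fails; take m_11 = true instead.
(NOT m_21) alone gives m_21 = false.
(NOT m_31) alone gives m_31 = false.
(NOT m_41) alone gives m_41 = false.
Suppose m_22 = true.
(NOT m_12) alone gives m_12 = false.
(NOT m_32) alone gives m_32 = false.
(m_33) alone gives m_33 = true.
(NOT m_42) alone gives m_42 = false.
(m_43) alone gives m_43 = true.
But (NOT m_43) is also a unit clause — contradiction.
That branch fails; take m_22 = false instead.
(m_23) alone gives m_23 = true.
(NOT m_13) alone gives m_13 = false.
(NOT m_33) alone gives m_33 = false.
(m_32) alone gives m_32 = true.
(NOT m_12) alone gives m_12 = false.
(NOT m_42) alone gives m_42 = false.
(m_43) alone gives m_43 = true.
But (NOT m_43) is also a unit clause — contradiction.
Either choice for m_22 ends in contradiction.
Either choice for m_11 ends in contradiction.
No assignment satisfies every clause.

No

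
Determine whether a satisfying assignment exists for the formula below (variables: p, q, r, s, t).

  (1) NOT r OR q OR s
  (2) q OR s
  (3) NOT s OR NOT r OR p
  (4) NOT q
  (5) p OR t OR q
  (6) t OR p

Yes

From the singleton clause (NOT q), q = false.
From the singleton clause (s), s = true.
Case r = false:
Case p = true:
Every clause is now satisfied; t is unconstrained.
A satisfying assignment: p=true; q=false; r=false; s=true; t=false.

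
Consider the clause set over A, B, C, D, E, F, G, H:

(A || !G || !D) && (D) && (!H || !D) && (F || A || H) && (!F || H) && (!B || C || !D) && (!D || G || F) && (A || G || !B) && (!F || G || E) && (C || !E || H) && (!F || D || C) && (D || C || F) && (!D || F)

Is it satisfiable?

(D) alone gives D = true.
(!H) alone gives H = false.
(!F) alone gives F = false.
That conflicts with the unit clause (F).
No assignment satisfies every clause.

No, unsatisfiable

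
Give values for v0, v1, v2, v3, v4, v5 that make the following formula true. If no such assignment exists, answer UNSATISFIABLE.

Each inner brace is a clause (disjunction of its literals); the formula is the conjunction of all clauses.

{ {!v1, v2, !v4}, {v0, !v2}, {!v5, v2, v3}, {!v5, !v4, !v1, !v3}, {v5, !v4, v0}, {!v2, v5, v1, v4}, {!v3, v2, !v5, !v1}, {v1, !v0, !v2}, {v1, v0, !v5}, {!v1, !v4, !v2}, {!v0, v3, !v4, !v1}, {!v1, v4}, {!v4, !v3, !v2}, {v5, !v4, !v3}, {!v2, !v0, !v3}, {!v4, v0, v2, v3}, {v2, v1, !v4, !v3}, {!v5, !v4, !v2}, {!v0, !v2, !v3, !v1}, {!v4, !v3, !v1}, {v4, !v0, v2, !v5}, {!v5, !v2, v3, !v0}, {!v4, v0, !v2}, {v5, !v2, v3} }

Branch on v0: set v0 = true.
Branch on v1: set v1 = false.
Unit clause (!v2) forces v2 = false.
Branch on v5: set v5 = false.
Branch on v4: set v4 = false.
No clause remains; v3 is free.

v0=true,  v1=false,  v2=false,  v3=true,  v4=false,  v5=false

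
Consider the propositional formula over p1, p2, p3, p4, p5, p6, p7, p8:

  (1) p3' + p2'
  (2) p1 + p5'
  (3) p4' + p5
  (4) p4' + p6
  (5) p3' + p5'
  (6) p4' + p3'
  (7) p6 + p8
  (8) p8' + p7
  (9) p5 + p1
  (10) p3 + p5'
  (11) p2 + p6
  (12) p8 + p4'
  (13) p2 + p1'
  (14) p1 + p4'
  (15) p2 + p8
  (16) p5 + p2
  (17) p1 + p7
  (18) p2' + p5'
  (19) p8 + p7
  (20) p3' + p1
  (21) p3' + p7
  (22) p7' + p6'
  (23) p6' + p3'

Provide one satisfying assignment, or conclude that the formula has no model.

p1 ↦ 1; p2 ↦ 1; p3 ↦ 0; p4 ↦ 0; p5 ↦ 0; p6 ↦ 0; p7 ↦ 1; p8 ↦ 1

Suppose p3 = 0.
Unit clause (p5') forces p5 = 0.
Unit clause (p4') forces p4 = 0.
Unit clause (p1) forces p1 = 1.
Unit clause (p2) forces p2 = 1.
Suppose p6 = 0.
Unit clause (p8) forces p8 = 1.
Unit clause (p7) forces p7 = 1.
This assignment satisfies each clause.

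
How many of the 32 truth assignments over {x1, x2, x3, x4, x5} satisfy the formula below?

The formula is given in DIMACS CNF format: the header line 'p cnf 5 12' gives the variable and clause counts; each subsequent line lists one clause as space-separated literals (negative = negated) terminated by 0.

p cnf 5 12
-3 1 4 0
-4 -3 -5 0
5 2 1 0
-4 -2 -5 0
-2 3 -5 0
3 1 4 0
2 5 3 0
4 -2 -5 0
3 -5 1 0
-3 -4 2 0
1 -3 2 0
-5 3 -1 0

There are 2^5 = 32 truth assignments over (x1, x2, x3, x4, x5).
Split on x2. With x2 = True, the clauses containing x2 are satisfied and ¬x2 drops from the rest; 6 of the 2^4 = 16 assignments to the other variables satisfy what remains.
With x2 = False, by the same count on the reduced clause set, 2 assignments work.
Total: 6 + 2 = 8.

8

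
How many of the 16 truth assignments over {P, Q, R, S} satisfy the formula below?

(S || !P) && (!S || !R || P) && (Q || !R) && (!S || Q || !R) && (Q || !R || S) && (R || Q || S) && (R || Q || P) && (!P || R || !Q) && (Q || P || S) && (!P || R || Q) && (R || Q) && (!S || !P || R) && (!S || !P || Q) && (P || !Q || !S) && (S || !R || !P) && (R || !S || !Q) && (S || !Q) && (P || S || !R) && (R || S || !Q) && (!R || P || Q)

There are 2^4 = 16 truth assignments over (P, Q, R, S).
Check each against the 20 clauses (columns in the order P, Q, R, S):
  F F F F  ✗ fails (R || Q || S)
  F F F T  ✗ fails (R || Q || P)
  F F T F  ✗ fails (Q || !R)
  F F T T  ✗ fails (!S || !R || P)
  F T F F  ✗ fails (S || !Q)
  F T F T  ✗ fails (P || !Q || !S)
  F T T F  ✗ fails (S || !Q)
  F T T T  ✗ fails (!S || !R || P)
  T F F F  ✗ fails (S || !P)
  T F F T  ✗ fails (!P || R || Q)
  T F T F  ✗ fails (S || !P)
  T F T T  ✗ fails (Q || !R)
  T T F F  ✗ fails (S || !P)
  T T F T  ✗ fails (!P || R || !Q)
  T T T F  ✗ fails (S || !P)
  T T T T  ✓ satisfies all
1 of the 16 rows is a model.

1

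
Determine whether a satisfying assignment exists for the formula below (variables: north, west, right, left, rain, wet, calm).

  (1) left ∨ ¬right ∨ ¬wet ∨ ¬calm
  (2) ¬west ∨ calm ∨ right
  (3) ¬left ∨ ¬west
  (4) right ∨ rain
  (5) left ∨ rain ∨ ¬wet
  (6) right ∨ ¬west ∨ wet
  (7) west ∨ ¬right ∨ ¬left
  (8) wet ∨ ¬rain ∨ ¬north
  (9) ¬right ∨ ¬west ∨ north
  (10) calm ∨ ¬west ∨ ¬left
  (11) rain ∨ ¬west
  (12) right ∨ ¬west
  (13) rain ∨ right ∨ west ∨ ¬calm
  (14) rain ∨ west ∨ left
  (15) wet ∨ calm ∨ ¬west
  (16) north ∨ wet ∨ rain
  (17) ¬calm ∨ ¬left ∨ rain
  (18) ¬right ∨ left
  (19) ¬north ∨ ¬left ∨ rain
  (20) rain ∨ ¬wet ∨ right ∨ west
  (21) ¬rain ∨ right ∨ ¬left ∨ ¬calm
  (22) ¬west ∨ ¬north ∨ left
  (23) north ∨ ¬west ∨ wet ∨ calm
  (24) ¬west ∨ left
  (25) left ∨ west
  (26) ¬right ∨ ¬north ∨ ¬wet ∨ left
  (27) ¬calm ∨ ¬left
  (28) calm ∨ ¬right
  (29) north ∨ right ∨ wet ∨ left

Try left = True.
From the singleton clause (¬west), west = False.
From the singleton clause (¬right), right = False.
From the singleton clause (rain), rain = True.
From the singleton clause (¬calm), calm = False.
Try wet = True.
All clauses hold; north can take either value.
A satisfying assignment: north=False; west=False; right=False; left=True; rain=True; wet=True; calm=False.

Yes, satisfiable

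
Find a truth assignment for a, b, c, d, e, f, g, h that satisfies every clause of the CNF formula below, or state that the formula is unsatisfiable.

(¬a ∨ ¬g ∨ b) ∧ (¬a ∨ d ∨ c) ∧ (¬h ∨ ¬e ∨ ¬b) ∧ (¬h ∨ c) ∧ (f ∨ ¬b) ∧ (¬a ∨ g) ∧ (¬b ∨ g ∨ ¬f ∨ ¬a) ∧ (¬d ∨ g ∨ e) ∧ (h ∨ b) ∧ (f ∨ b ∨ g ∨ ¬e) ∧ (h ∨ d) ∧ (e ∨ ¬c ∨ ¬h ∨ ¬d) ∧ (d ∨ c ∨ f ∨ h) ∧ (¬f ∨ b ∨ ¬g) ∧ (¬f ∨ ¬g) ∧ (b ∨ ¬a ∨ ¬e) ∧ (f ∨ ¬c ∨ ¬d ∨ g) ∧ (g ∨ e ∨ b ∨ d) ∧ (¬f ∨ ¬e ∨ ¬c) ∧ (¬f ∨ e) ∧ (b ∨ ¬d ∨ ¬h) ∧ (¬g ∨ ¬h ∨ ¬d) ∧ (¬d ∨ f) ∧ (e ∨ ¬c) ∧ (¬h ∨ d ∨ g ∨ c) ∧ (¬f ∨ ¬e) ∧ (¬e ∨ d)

UNSATISFIABLE

Try h = False.
Unit clause (b) forces b = True.
Unit clause (f) forces f = True.
Unit clause (d) forces d = True.
Unit clause (¬g) forces g = False.
Unit clause (¬a) forces a = False.
Unit clause (e) forces e = True.
That conflicts with the unit clause (¬e).
Backtrack on h: now try h = True.
Unit clause (c) forces c = True.
Unit clause (e) forces e = True.
Unit clause (¬b) forces b = False.
Unit clause (¬a) forces a = False.
Unit clause (¬f) forces f = False.
Unit clause (g) forces g = True.
Unit clause (¬d) forces d = False.
That conflicts with the unit clause (d).
Neither h = True nor h = False works.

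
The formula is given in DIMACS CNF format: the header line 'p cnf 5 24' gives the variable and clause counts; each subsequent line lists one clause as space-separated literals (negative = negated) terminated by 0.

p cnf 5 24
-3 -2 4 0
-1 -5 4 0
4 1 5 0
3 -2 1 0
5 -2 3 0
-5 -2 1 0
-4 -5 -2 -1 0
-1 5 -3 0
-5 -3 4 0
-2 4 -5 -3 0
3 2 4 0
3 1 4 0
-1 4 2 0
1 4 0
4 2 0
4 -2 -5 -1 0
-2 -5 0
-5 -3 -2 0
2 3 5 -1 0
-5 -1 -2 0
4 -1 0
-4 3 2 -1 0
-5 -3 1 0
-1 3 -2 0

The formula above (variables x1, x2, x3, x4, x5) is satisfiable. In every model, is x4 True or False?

True

Suppose x4 = False.
Unit clause (x1) forces x1 = True.
Now (¬x1) is unsatisfied and unit — conflict.
So every satisfying assignment has x4 = True.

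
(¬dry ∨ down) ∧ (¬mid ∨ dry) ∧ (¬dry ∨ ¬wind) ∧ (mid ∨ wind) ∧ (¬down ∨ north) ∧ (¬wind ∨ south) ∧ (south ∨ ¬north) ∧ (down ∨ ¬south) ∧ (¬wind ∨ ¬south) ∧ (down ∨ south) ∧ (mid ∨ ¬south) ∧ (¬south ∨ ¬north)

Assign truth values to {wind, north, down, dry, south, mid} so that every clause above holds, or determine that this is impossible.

UNSATISFIABLE

Case dry = False:
From the singleton clause (¬mid), mid = False.
From the singleton clause (wind), wind = True.
From the singleton clause (south), south = True.
That conflicts with the unit clause (¬south).
That branch fails; take dry = True instead.
From the singleton clause (down), down = True.
From the singleton clause (¬wind), wind = False.
From the singleton clause (mid), mid = True.
From the singleton clause (north), north = True.
From the singleton clause (south), south = True.
That conflicts with the unit clause (¬south).
Neither dry = True nor dry = False works.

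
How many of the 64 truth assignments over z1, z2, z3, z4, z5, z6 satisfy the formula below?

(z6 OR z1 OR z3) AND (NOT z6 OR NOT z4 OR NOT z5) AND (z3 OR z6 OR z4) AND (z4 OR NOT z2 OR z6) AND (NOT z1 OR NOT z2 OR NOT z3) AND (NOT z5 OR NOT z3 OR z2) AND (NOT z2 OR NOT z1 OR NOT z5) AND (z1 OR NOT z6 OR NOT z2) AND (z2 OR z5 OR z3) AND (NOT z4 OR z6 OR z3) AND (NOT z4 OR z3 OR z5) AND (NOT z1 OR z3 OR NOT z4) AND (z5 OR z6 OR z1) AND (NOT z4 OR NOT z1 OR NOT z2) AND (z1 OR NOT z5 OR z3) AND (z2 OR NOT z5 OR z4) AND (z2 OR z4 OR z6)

7

There are 2^6 = 64 truth assignments over (z1, z2, z3, z4, z5, z6).
Split on z3. With z3 = true, the clauses containing z3 are satisfied and NOT z3 drops from the rest; 6 of the 2^5 = 32 assignments to the other variables satisfy what remains.
With z3 = false, by the same count on the reduced clause set, 1 assignment works.
Total: 6 + 1 = 7.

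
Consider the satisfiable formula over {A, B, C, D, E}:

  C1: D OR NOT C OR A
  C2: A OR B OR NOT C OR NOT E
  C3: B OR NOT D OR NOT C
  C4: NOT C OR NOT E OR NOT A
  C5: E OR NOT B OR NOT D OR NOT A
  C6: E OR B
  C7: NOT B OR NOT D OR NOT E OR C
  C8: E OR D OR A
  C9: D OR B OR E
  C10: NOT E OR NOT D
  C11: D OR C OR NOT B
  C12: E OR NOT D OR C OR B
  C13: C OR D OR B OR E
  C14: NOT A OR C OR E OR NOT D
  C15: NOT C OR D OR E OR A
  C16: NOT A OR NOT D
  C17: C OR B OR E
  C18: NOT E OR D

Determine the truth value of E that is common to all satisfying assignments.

Suppose E = true.
Unit clause (NOT D) forces D = false.
Now (D) is unsatisfied and unit — conflict.
So every satisfying assignment has E = False.

False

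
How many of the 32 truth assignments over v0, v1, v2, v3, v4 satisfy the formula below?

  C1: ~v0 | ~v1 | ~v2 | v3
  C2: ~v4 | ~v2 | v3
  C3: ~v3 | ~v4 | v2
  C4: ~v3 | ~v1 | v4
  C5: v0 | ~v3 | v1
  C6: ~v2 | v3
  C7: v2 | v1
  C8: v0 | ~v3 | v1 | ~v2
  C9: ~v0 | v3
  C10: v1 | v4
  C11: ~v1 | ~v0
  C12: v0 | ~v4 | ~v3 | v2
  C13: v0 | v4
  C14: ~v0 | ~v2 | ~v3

2

There are 2^5 = 32 truth assignments over (v0, v1, v2, v3, v4).
Split on v1. With v1 = 1, the clauses containing v1 are satisfied and ~v1 drops from the rest; 2 of the 2^4 = 16 assignments to the other variables satisfy what remains.
With v1 = 0, by the same count on the reduced clause set, 0 assignments work.
Total: 2 + 0 = 2.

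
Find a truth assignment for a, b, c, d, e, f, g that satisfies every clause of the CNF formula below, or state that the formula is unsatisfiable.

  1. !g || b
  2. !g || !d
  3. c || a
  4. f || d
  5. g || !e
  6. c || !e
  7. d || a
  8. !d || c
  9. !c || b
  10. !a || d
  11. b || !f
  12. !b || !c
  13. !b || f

UNSATISFIABLE

Branch on g: set g = false.
From the singleton clause (!e), e = false.
Branch on c: set c = true.
From the singleton clause (b), b = true.
Now (!b) is unsatisfied and unit — conflict.
Undo c and try c = false.
From the singleton clause (a), a = true.
From the singleton clause (!d), d = false.
Now (d) is unsatisfied and unit — conflict.
Both values of c lead to a conflict.
Undo g and try g = true.
From the singleton clause (b), b = true.
From the singleton clause (!d), d = false.
From the singleton clause (f), f = true.
From the singleton clause (a), a = true.
Now (!a) is unsatisfied and unit — conflict.
Both values of g lead to a conflict.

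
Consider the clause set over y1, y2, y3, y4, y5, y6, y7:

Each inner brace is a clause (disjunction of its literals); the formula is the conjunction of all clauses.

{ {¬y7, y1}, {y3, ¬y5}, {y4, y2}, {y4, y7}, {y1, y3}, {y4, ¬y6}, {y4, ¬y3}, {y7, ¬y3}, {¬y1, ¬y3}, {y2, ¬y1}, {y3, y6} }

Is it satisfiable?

Yes

Case y7 = True:
The clause (y1) is unit, so y1 = True.
The clause (¬y3) is unit, so y3 = False.
The clause (¬y5) is unit, so y5 = False.
The clause (y2) is unit, so y2 = True.
The clause (y6) is unit, so y6 = True.
The clause (y4) is unit, so y4 = True.
This assignment satisfies each clause.
A satisfying assignment: y1: True, y2: True, y3: False, y4: True, y5: False, y6: True, y7: True.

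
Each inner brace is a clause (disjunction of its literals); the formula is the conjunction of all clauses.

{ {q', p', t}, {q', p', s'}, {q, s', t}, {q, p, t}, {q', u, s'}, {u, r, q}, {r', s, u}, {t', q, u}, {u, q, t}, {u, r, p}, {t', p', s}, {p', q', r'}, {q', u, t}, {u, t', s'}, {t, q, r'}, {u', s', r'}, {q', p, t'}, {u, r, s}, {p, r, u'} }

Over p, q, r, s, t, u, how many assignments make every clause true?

There are 2^6 = 64 truth assignments over (p, q, r, s, t, u).
Split on q. With q = 1, the clauses containing q are satisfied and q' drops from the rest; 1 of the 2^5 = 32 assignments to the other variables satisfy what remains.
With q = 0, by the same count on the reduced clause set, 3 assignments work.
(One model: p=F, q=F, r=T, s=F, t=T, u=T.)
Total: 1 + 3 = 4.

4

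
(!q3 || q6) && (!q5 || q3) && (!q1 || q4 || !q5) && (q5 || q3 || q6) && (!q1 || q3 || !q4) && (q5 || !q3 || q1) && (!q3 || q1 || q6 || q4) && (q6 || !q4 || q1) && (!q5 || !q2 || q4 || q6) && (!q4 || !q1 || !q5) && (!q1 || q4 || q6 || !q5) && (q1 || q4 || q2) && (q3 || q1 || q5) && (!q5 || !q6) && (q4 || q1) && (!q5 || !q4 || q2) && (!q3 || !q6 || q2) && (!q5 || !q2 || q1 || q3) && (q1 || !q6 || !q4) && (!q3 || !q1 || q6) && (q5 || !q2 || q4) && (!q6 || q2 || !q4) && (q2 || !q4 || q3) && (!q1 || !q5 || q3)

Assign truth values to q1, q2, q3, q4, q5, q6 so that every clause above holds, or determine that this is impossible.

Suppose q3 = false.
The clause (!q5) is unit, so q5 = false.
The clause (q6) is unit, so q6 = true.
The clause (q1) is unit, so q1 = true.
The clause (!q4) is unit, so q4 = false.
The clause (!q2) is unit, so q2 = false.
This assignment satisfies each clause.

q1: true; q2: false; q3: false; q4: false; q5: false; q6: true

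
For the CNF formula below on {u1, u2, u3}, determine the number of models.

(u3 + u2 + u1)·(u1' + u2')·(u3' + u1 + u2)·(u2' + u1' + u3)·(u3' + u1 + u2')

There are 2^3 = 8 truth assignments over (u1, u2, u3).
Check each against the 5 clauses (columns in the order u1, u2, u3):
  F F F  ✗ fails (u3 + u2 + u1)
  F F T  ✗ fails (u3' + u1 + u2)
  F T F  ✓ satisfies all
  F T T  ✗ fails (u3' + u1 + u2')
  T F F  ✓ satisfies all
  T F T  ✓ satisfies all
  T T F  ✗ fails (u1' + u2')
  T T T  ✗ fails (u1' + u2')
3 of the 8 rows are models.

3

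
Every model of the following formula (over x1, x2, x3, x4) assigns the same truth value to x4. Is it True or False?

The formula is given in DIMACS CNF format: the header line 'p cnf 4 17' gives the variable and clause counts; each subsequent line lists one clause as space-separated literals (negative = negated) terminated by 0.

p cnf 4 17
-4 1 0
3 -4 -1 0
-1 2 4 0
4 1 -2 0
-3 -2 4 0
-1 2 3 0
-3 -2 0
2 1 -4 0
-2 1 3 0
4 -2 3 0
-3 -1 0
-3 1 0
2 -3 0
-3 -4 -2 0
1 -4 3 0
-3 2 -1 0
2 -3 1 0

False

Suppose x4 = True.
From the singleton clause (x1), x1 = True.
From the singleton clause (x3), x3 = True.
But (¬x3) is also a unit clause — contradiction.
So every satisfying assignment has x4 = False.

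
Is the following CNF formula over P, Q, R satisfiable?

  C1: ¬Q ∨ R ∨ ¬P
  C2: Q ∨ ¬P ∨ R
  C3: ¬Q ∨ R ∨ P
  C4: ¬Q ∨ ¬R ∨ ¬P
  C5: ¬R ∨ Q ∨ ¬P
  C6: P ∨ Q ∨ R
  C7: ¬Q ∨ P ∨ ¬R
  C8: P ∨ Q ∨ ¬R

No

Branch on Q: set Q = False.
Branch on P: set P = False.
From the singleton clause (R), R = True.
Now (¬R) is unsatisfied and unit — conflict.
That branch fails; take P = True instead.
From the singleton clause (R), R = True.
Now (¬R) is unsatisfied and unit — conflict.
Either choice for P ends in contradiction.
That branch fails; take Q = True instead.
Branch on R: set R = True.
From the singleton clause (¬P), P = False.
Now (P) is unsatisfied and unit — conflict.
That branch fails; take R = False instead.
From the singleton clause (¬P), P = False.
Now (P) is unsatisfied and unit — conflict.
Either choice for R ends in contradiction.
Either choice for Q ends in contradiction.
No assignment satisfies every clause.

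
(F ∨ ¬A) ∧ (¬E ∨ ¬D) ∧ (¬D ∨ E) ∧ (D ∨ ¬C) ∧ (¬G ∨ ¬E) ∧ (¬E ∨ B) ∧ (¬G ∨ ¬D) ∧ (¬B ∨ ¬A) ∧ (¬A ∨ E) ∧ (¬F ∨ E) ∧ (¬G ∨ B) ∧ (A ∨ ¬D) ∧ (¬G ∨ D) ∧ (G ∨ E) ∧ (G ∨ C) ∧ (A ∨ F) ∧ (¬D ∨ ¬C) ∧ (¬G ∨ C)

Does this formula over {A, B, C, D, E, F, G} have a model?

No

Suppose F = True.
The clause (E) is unit, so E = True.
The clause (¬D) is unit, so D = False.
The clause (¬C) is unit, so C = False.
The clause (¬G) is unit, so G = False.
But (G) is also a unit clause — contradiction.
Backtrack on F: now try F = False.
The clause (¬A) is unit, so A = False.
But (A) is also a unit clause — contradiction.
Neither F = True nor F = False works.
No assignment satisfies every clause.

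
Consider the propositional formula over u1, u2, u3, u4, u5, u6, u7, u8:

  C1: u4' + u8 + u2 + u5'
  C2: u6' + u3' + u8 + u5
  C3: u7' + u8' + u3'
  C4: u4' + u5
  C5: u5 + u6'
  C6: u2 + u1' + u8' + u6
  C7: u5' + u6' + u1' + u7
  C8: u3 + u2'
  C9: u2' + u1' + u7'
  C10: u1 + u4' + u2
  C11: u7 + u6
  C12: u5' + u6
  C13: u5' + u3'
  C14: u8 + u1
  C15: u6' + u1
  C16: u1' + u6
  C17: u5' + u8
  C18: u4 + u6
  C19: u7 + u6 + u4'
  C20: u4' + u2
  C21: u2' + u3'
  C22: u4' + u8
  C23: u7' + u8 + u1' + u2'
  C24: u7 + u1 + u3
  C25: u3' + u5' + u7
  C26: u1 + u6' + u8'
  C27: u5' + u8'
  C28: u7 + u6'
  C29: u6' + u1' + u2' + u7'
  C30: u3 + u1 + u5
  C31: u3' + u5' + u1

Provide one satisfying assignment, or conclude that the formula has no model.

Case u4 = 0:
From the singleton clause (u6), u6 = 1.
From the singleton clause (u5), u5 = 1.
From the singleton clause (u3'), u3 = 0.
From the singleton clause (u2'), u2 = 0.
From the singleton clause (u1), u1 = 1.
From the singleton clause (u7), u7 = 1.
From the singleton clause (u8), u8 = 1.
But (u8') is also a unit clause — contradiction.
So u4 must be the other value — set u4 = 1.
From the singleton clause (u5), u5 = 1.
From the singleton clause (u6), u6 = 1.
From the singleton clause (u3'), u3 = 0.
From the singleton clause (u2'), u2 = 0.
But (u2) is also a unit clause — contradiction.
Either choice for u4 ends in contradiction.

UNSATISFIABLE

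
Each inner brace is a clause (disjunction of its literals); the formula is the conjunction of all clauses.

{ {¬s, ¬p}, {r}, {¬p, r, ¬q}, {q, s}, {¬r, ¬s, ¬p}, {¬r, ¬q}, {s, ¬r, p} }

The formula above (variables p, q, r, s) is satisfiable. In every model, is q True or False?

Suppose q = True.
Unit clause (r) forces r = True.
That conflicts with the unit clause (¬r).
So every satisfying assignment has q = False.

False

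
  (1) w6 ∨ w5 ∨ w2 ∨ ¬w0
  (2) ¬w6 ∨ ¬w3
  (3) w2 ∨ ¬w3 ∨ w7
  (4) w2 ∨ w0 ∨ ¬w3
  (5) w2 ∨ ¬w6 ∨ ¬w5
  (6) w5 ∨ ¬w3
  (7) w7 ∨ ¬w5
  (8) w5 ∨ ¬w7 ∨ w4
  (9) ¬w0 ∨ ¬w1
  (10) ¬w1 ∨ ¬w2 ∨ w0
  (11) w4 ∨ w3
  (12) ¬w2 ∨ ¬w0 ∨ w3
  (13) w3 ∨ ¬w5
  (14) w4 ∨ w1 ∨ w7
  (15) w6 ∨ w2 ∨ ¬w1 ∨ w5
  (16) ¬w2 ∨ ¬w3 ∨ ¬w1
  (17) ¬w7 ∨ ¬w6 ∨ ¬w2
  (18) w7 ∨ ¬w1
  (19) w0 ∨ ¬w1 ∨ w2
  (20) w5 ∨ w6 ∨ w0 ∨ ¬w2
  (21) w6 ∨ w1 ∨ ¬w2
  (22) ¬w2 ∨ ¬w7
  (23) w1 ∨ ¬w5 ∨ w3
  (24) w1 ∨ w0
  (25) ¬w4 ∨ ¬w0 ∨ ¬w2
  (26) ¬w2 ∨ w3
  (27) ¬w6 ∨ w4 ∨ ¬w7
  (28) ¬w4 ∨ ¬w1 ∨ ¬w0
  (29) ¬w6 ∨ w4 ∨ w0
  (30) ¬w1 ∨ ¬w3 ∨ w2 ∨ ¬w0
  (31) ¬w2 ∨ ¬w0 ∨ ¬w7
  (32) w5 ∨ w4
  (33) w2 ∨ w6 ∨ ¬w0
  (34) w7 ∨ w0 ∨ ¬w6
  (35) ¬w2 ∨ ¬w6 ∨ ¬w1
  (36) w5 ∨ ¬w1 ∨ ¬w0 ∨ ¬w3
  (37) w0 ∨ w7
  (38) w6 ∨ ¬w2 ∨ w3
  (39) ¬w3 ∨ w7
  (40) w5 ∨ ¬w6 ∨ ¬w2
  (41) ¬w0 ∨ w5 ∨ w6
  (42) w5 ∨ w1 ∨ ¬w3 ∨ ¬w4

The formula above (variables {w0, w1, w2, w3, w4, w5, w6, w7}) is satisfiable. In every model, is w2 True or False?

False

Suppose w2 = True.
The clause (¬w7) is unit, so w7 = False.
The clause (¬w5) is unit, so w5 = False.
The clause (¬w3) is unit, so w3 = False.
That conflicts with the unit clause (w3).
So every satisfying assignment has w2 = False.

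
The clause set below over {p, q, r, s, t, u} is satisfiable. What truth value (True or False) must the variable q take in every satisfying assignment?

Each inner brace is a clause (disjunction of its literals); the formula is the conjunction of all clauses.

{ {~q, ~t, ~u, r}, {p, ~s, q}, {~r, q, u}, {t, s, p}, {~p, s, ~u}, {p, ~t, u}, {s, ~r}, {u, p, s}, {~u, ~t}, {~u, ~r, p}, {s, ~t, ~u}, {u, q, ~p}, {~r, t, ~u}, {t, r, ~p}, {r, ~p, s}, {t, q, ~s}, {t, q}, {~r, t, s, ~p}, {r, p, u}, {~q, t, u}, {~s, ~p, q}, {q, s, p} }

True

Suppose q = 0.
From the singleton clause (t), t = 1.
From the singleton clause (~u), u = 0.
From the singleton clause (~r), r = 0.
From the singleton clause (p), p = 1.
Now (~p) is unsatisfied and unit — conflict.
So every satisfying assignment has q = True.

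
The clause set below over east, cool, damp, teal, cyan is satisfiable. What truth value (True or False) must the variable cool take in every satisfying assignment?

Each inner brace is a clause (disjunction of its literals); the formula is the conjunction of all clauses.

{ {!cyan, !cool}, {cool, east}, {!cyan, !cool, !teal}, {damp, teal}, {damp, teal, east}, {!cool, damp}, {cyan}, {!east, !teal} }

False

Suppose cool = true.
The clause (!cyan) is unit, so cyan = false.
Now (cyan) is unsatisfied and unit — conflict.
So every satisfying assignment has cool = False.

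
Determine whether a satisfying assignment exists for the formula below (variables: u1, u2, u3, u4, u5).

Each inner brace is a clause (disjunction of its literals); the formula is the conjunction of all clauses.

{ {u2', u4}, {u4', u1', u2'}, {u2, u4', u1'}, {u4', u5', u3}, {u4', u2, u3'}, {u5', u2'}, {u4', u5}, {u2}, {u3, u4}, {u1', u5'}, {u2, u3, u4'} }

Unit clause (u2) forces u2 = 1.
Unit clause (u4) forces u4 = 1.
Unit clause (u1') forces u1 = 0.
Unit clause (u5') forces u5 = 0.
But (u5) is also a unit clause — contradiction.
No assignment satisfies every clause.

No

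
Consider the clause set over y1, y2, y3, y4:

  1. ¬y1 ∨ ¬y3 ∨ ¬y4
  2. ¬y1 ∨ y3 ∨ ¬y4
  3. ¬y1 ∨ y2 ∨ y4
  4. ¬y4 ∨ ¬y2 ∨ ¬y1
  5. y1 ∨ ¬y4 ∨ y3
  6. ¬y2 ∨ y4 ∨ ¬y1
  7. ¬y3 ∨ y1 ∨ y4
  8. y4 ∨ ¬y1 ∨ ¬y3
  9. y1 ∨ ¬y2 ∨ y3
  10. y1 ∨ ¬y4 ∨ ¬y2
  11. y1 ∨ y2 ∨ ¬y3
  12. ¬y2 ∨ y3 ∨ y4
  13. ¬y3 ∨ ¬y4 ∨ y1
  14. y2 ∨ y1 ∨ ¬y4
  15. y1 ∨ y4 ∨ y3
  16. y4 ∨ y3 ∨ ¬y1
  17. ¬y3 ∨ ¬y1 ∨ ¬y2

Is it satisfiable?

No, unsatisfiable

Case y1 = False:
Case y4 = False:
Unit clause (¬y3) forces y3 = False.
Now (y3) is unsatisfied and unit — conflict.
So y4 must be the other value — set y4 = True.
Unit clause (y3) forces y3 = True.
Now (¬y3) is unsatisfied and unit — conflict.
Both values of y4 lead to a conflict.
So y1 must be the other value — set y1 = True.
Case y3 = False:
Unit clause (¬y4) forces y4 = False.
Now (y4) is unsatisfied and unit — conflict.
So y3 must be the other value — set y3 = True.
Unit clause (¬y4) forces y4 = False.
Now (y4) is unsatisfied and unit — conflict.
Both values of y3 lead to a conflict.
Both values of y1 lead to a conflict.
No assignment satisfies every clause.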